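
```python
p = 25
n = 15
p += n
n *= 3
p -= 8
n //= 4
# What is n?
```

Trace (tracking n):
p = 25  # -> p = 25
n = 15  # -> n = 15
p += n  # -> p = 40
n *= 3  # -> n = 45
p -= 8  # -> p = 32
n //= 4  # -> n = 11

Answer: 11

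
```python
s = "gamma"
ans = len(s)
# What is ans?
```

Answer: 5

Derivation:
Trace (tracking ans):
s = 'gamma'  # -> s = 'gamma'
ans = len(s)  # -> ans = 5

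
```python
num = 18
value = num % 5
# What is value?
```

Answer: 3

Derivation:
Trace (tracking value):
num = 18  # -> num = 18
value = num % 5  # -> value = 3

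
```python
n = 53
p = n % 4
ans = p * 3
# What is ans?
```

Answer: 3

Derivation:
Trace (tracking ans):
n = 53  # -> n = 53
p = n % 4  # -> p = 1
ans = p * 3  # -> ans = 3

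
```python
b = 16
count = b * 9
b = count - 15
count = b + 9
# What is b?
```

Trace (tracking b):
b = 16  # -> b = 16
count = b * 9  # -> count = 144
b = count - 15  # -> b = 129
count = b + 9  # -> count = 138

Answer: 129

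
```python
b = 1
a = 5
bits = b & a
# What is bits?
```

Trace (tracking bits):
b = 1  # -> b = 1
a = 5  # -> a = 5
bits = b & a  # -> bits = 1

Answer: 1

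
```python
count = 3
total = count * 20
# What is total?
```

Answer: 60

Derivation:
Trace (tracking total):
count = 3  # -> count = 3
total = count * 20  # -> total = 60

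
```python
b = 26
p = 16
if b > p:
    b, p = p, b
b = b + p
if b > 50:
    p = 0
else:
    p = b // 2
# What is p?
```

Answer: 21

Derivation:
Trace (tracking p):
b = 26  # -> b = 26
p = 16  # -> p = 16
if b > p:  # condition is True
    b, p = (p, b)  # -> b = 16, p = 26
b = b + p  # -> b = 42
if b > 50:  # condition is False
else:
    p = b // 2  # -> p = 21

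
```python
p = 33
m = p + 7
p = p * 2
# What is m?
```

Answer: 40

Derivation:
Trace (tracking m):
p = 33  # -> p = 33
m = p + 7  # -> m = 40
p = p * 2  # -> p = 66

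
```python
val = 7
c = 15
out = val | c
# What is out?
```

Answer: 15

Derivation:
Trace (tracking out):
val = 7  # -> val = 7
c = 15  # -> c = 15
out = val | c  # -> out = 15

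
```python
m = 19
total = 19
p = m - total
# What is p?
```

Trace (tracking p):
m = 19  # -> m = 19
total = 19  # -> total = 19
p = m - total  # -> p = 0

Answer: 0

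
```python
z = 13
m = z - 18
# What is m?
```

Answer: -5

Derivation:
Trace (tracking m):
z = 13  # -> z = 13
m = z - 18  # -> m = -5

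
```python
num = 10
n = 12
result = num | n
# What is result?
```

Trace (tracking result):
num = 10  # -> num = 10
n = 12  # -> n = 12
result = num | n  # -> result = 14

Answer: 14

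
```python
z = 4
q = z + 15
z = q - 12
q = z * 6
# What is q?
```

Answer: 42

Derivation:
Trace (tracking q):
z = 4  # -> z = 4
q = z + 15  # -> q = 19
z = q - 12  # -> z = 7
q = z * 6  # -> q = 42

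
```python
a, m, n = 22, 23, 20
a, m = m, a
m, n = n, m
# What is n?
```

Trace (tracking n):
a, m, n = (22, 23, 20)  # -> a = 22, m = 23, n = 20
a, m = (m, a)  # -> a = 23, m = 22
m, n = (n, m)  # -> m = 20, n = 22

Answer: 22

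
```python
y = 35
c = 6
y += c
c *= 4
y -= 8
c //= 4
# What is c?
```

Trace (tracking c):
y = 35  # -> y = 35
c = 6  # -> c = 6
y += c  # -> y = 41
c *= 4  # -> c = 24
y -= 8  # -> y = 33
c //= 4  # -> c = 6

Answer: 6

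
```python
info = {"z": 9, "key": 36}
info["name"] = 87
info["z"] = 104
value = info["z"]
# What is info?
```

Answer: {'z': 104, 'key': 36, 'name': 87}

Derivation:
Trace (tracking info):
info = {'z': 9, 'key': 36}  # -> info = {'z': 9, 'key': 36}
info['name'] = 87  # -> info = {'z': 9, 'key': 36, 'name': 87}
info['z'] = 104  # -> info = {'z': 104, 'key': 36, 'name': 87}
value = info['z']  # -> value = 104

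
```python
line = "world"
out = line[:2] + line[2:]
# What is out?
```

Answer: 'world'

Derivation:
Trace (tracking out):
line = 'world'  # -> line = 'world'
out = line[:2] + line[2:]  # -> out = 'world'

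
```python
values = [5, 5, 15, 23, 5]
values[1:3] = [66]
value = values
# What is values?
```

Answer: [5, 66, 23, 5]

Derivation:
Trace (tracking values):
values = [5, 5, 15, 23, 5]  # -> values = [5, 5, 15, 23, 5]
values[1:3] = [66]  # -> values = [5, 66, 23, 5]
value = values  # -> value = [5, 66, 23, 5]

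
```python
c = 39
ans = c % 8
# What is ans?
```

Trace (tracking ans):
c = 39  # -> c = 39
ans = c % 8  # -> ans = 7

Answer: 7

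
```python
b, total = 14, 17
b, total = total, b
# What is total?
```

Answer: 14

Derivation:
Trace (tracking total):
b, total = (14, 17)  # -> b = 14, total = 17
b, total = (total, b)  # -> b = 17, total = 14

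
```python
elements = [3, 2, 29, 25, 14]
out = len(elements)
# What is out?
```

Trace (tracking out):
elements = [3, 2, 29, 25, 14]  # -> elements = [3, 2, 29, 25, 14]
out = len(elements)  # -> out = 5

Answer: 5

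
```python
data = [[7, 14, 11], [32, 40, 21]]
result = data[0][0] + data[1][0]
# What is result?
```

Answer: 39

Derivation:
Trace (tracking result):
data = [[7, 14, 11], [32, 40, 21]]  # -> data = [[7, 14, 11], [32, 40, 21]]
result = data[0][0] + data[1][0]  # -> result = 39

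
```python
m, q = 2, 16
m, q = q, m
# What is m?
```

Trace (tracking m):
m, q = (2, 16)  # -> m = 2, q = 16
m, q = (q, m)  # -> m = 16, q = 2

Answer: 16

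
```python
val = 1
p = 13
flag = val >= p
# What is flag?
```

Answer: False

Derivation:
Trace (tracking flag):
val = 1  # -> val = 1
p = 13  # -> p = 13
flag = val >= p  # -> flag = False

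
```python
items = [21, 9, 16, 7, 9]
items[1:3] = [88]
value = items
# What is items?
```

Answer: [21, 88, 7, 9]

Derivation:
Trace (tracking items):
items = [21, 9, 16, 7, 9]  # -> items = [21, 9, 16, 7, 9]
items[1:3] = [88]  # -> items = [21, 88, 7, 9]
value = items  # -> value = [21, 88, 7, 9]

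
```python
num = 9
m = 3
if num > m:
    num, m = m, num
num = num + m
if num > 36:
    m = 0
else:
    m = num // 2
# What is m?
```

Answer: 6

Derivation:
Trace (tracking m):
num = 9  # -> num = 9
m = 3  # -> m = 3
if num > m:  # condition is True
    num, m = (m, num)  # -> num = 3, m = 9
num = num + m  # -> num = 12
if num > 36:  # condition is False
else:
    m = num // 2  # -> m = 6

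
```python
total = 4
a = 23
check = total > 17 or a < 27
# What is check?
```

Trace (tracking check):
total = 4  # -> total = 4
a = 23  # -> a = 23
check = total > 17 or a < 27  # -> check = True

Answer: True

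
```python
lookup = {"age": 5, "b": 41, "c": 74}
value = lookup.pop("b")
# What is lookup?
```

Answer: {'age': 5, 'c': 74}

Derivation:
Trace (tracking lookup):
lookup = {'age': 5, 'b': 41, 'c': 74}  # -> lookup = {'age': 5, 'b': 41, 'c': 74}
value = lookup.pop('b')  # -> value = 41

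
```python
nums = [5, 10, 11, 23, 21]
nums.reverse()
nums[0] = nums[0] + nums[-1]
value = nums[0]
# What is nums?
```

Trace (tracking nums):
nums = [5, 10, 11, 23, 21]  # -> nums = [5, 10, 11, 23, 21]
nums.reverse()  # -> nums = [21, 23, 11, 10, 5]
nums[0] = nums[0] + nums[-1]  # -> nums = [26, 23, 11, 10, 5]
value = nums[0]  # -> value = 26

Answer: [26, 23, 11, 10, 5]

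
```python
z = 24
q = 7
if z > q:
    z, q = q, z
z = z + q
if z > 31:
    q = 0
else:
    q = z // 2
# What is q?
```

Answer: 15

Derivation:
Trace (tracking q):
z = 24  # -> z = 24
q = 7  # -> q = 7
if z > q:  # condition is True
    z, q = (q, z)  # -> z = 7, q = 24
z = z + q  # -> z = 31
if z > 31:  # condition is False
else:
    q = z // 2  # -> q = 15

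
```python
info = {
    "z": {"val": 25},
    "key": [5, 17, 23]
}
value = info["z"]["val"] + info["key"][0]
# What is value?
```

Answer: 30

Derivation:
Trace (tracking value):
info = {'z': {'val': 25}, 'key': [5, 17, 23]}  # -> info = {'z': {'val': 25}, 'key': [5, 17, 23]}
value = info['z']['val'] + info['key'][0]  # -> value = 30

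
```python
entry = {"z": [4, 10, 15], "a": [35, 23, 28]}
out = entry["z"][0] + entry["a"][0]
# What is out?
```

Trace (tracking out):
entry = {'z': [4, 10, 15], 'a': [35, 23, 28]}  # -> entry = {'z': [4, 10, 15], 'a': [35, 23, 28]}
out = entry['z'][0] + entry['a'][0]  # -> out = 39

Answer: 39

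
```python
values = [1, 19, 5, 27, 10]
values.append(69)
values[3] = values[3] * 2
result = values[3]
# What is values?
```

Trace (tracking values):
values = [1, 19, 5, 27, 10]  # -> values = [1, 19, 5, 27, 10]
values.append(69)  # -> values = [1, 19, 5, 27, 10, 69]
values[3] = values[3] * 2  # -> values = [1, 19, 5, 54, 10, 69]
result = values[3]  # -> result = 54

Answer: [1, 19, 5, 54, 10, 69]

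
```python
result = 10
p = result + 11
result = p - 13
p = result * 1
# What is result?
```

Trace (tracking result):
result = 10  # -> result = 10
p = result + 11  # -> p = 21
result = p - 13  # -> result = 8
p = result * 1  # -> p = 8

Answer: 8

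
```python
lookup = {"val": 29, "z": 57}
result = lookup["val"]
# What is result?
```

Answer: 29

Derivation:
Trace (tracking result):
lookup = {'val': 29, 'z': 57}  # -> lookup = {'val': 29, 'z': 57}
result = lookup['val']  # -> result = 29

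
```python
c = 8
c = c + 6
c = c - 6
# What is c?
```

Trace (tracking c):
c = 8  # -> c = 8
c = c + 6  # -> c = 14
c = c - 6  # -> c = 8

Answer: 8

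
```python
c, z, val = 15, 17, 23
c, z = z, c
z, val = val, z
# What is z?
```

Trace (tracking z):
c, z, val = (15, 17, 23)  # -> c = 15, z = 17, val = 23
c, z = (z, c)  # -> c = 17, z = 15
z, val = (val, z)  # -> z = 23, val = 15

Answer: 23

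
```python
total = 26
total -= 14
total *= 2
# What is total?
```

Trace (tracking total):
total = 26  # -> total = 26
total -= 14  # -> total = 12
total *= 2  # -> total = 24

Answer: 24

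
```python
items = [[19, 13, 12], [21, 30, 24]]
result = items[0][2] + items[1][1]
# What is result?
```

Answer: 42

Derivation:
Trace (tracking result):
items = [[19, 13, 12], [21, 30, 24]]  # -> items = [[19, 13, 12], [21, 30, 24]]
result = items[0][2] + items[1][1]  # -> result = 42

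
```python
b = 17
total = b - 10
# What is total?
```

Answer: 7

Derivation:
Trace (tracking total):
b = 17  # -> b = 17
total = b - 10  # -> total = 7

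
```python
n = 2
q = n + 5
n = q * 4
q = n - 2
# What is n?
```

Answer: 28

Derivation:
Trace (tracking n):
n = 2  # -> n = 2
q = n + 5  # -> q = 7
n = q * 4  # -> n = 28
q = n - 2  # -> q = 26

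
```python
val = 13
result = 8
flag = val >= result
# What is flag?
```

Answer: True

Derivation:
Trace (tracking flag):
val = 13  # -> val = 13
result = 8  # -> result = 8
flag = val >= result  # -> flag = True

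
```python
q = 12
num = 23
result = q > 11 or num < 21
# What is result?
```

Answer: True

Derivation:
Trace (tracking result):
q = 12  # -> q = 12
num = 23  # -> num = 23
result = q > 11 or num < 21  # -> result = True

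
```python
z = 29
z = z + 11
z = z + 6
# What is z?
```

Trace (tracking z):
z = 29  # -> z = 29
z = z + 11  # -> z = 40
z = z + 6  # -> z = 46

Answer: 46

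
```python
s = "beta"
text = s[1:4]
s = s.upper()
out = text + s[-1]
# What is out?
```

Trace (tracking out):
s = 'beta'  # -> s = 'beta'
text = s[1:4]  # -> text = 'eta'
s = s.upper()  # -> s = 'BETA'
out = text + s[-1]  # -> out = 'etaA'

Answer: 'etaA'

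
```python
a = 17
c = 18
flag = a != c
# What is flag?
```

Answer: True

Derivation:
Trace (tracking flag):
a = 17  # -> a = 17
c = 18  # -> c = 18
flag = a != c  # -> flag = True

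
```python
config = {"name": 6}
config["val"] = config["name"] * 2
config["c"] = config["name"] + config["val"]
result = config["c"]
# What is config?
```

Answer: {'name': 6, 'val': 12, 'c': 18}

Derivation:
Trace (tracking config):
config = {'name': 6}  # -> config = {'name': 6}
config['val'] = config['name'] * 2  # -> config = {'name': 6, 'val': 12}
config['c'] = config['name'] + config['val']  # -> config = {'name': 6, 'val': 12, 'c': 18}
result = config['c']  # -> result = 18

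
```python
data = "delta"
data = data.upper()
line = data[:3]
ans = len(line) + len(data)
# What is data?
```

Trace (tracking data):
data = 'delta'  # -> data = 'delta'
data = data.upper()  # -> data = 'DELTA'
line = data[:3]  # -> line = 'DEL'
ans = len(line) + len(data)  # -> ans = 8

Answer: 'DELTA'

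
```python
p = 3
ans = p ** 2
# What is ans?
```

Trace (tracking ans):
p = 3  # -> p = 3
ans = p ** 2  # -> ans = 9

Answer: 9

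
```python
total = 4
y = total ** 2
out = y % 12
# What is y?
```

Trace (tracking y):
total = 4  # -> total = 4
y = total ** 2  # -> y = 16
out = y % 12  # -> out = 4

Answer: 16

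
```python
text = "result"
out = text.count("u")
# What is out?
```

Answer: 1

Derivation:
Trace (tracking out):
text = 'result'  # -> text = 'result'
out = text.count('u')  # -> out = 1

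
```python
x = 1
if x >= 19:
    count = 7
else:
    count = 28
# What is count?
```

Answer: 28

Derivation:
Trace (tracking count):
x = 1  # -> x = 1
if x >= 19:  # condition is False
else:
    count = 28  # -> count = 28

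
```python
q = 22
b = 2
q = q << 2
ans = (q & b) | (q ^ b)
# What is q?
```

Trace (tracking q):
q = 22  # -> q = 22
b = 2  # -> b = 2
q = q << 2  # -> q = 88
ans = q & b | q ^ b  # -> ans = 90

Answer: 88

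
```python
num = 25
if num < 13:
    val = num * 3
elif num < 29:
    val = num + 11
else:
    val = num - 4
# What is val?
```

Answer: 36

Derivation:
Trace (tracking val):
num = 25  # -> num = 25
if num < 13:  # condition is False
elif num < 29:  # condition is True
    val = num + 11  # -> val = 36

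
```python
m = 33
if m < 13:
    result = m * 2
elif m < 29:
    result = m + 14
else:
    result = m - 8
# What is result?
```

Trace (tracking result):
m = 33  # -> m = 33
if m < 13:  # condition is False
elif m < 29:  # condition is False
else:
    result = m - 8  # -> result = 25

Answer: 25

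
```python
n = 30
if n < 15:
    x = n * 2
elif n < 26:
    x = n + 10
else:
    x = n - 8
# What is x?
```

Trace (tracking x):
n = 30  # -> n = 30
if n < 15:  # condition is False
elif n < 26:  # condition is False
else:
    x = n - 8  # -> x = 22

Answer: 22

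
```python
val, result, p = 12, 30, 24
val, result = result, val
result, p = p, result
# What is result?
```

Trace (tracking result):
val, result, p = (12, 30, 24)  # -> val = 12, result = 30, p = 24
val, result = (result, val)  # -> val = 30, result = 12
result, p = (p, result)  # -> result = 24, p = 12

Answer: 24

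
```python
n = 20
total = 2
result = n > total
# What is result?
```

Answer: True

Derivation:
Trace (tracking result):
n = 20  # -> n = 20
total = 2  # -> total = 2
result = n > total  # -> result = True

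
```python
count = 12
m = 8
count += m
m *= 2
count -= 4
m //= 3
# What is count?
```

Answer: 16

Derivation:
Trace (tracking count):
count = 12  # -> count = 12
m = 8  # -> m = 8
count += m  # -> count = 20
m *= 2  # -> m = 16
count -= 4  # -> count = 16
m //= 3  # -> m = 5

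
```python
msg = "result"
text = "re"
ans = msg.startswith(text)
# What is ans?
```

Answer: True

Derivation:
Trace (tracking ans):
msg = 'result'  # -> msg = 'result'
text = 're'  # -> text = 're'
ans = msg.startswith(text)  # -> ans = True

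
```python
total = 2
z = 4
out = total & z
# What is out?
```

Answer: 0

Derivation:
Trace (tracking out):
total = 2  # -> total = 2
z = 4  # -> z = 4
out = total & z  # -> out = 0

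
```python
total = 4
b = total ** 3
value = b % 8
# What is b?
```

Answer: 64

Derivation:
Trace (tracking b):
total = 4  # -> total = 4
b = total ** 3  # -> b = 64
value = b % 8  # -> value = 0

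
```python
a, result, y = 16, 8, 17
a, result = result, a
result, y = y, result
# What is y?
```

Trace (tracking y):
a, result, y = (16, 8, 17)  # -> a = 16, result = 8, y = 17
a, result = (result, a)  # -> a = 8, result = 16
result, y = (y, result)  # -> result = 17, y = 16

Answer: 16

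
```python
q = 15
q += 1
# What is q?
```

Trace (tracking q):
q = 15  # -> q = 15
q += 1  # -> q = 16

Answer: 16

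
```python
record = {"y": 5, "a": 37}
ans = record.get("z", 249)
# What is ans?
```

Answer: 249

Derivation:
Trace (tracking ans):
record = {'y': 5, 'a': 37}  # -> record = {'y': 5, 'a': 37}
ans = record.get('z', 249)  # -> ans = 249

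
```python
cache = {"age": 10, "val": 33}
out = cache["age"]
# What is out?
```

Trace (tracking out):
cache = {'age': 10, 'val': 33}  # -> cache = {'age': 10, 'val': 33}
out = cache['age']  # -> out = 10

Answer: 10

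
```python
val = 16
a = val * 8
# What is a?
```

Answer: 128

Derivation:
Trace (tracking a):
val = 16  # -> val = 16
a = val * 8  # -> a = 128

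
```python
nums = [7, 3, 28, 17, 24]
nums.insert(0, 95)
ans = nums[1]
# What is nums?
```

Trace (tracking nums):
nums = [7, 3, 28, 17, 24]  # -> nums = [7, 3, 28, 17, 24]
nums.insert(0, 95)  # -> nums = [95, 7, 3, 28, 17, 24]
ans = nums[1]  # -> ans = 7

Answer: [95, 7, 3, 28, 17, 24]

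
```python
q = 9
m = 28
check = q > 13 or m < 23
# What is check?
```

Trace (tracking check):
q = 9  # -> q = 9
m = 28  # -> m = 28
check = q > 13 or m < 23  # -> check = False

Answer: False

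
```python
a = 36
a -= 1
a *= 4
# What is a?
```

Trace (tracking a):
a = 36  # -> a = 36
a -= 1  # -> a = 35
a *= 4  # -> a = 140

Answer: 140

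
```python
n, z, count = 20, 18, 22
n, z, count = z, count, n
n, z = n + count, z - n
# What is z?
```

Trace (tracking z):
n, z, count = (20, 18, 22)  # -> n = 20, z = 18, count = 22
n, z, count = (z, count, n)  # -> n = 18, z = 22, count = 20
n, z = (n + count, z - n)  # -> n = 38, z = 4

Answer: 4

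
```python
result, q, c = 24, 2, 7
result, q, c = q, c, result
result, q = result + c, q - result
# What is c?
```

Trace (tracking c):
result, q, c = (24, 2, 7)  # -> result = 24, q = 2, c = 7
result, q, c = (q, c, result)  # -> result = 2, q = 7, c = 24
result, q = (result + c, q - result)  # -> result = 26, q = 5

Answer: 24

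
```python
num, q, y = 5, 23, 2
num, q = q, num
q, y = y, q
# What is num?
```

Answer: 23

Derivation:
Trace (tracking num):
num, q, y = (5, 23, 2)  # -> num = 5, q = 23, y = 2
num, q = (q, num)  # -> num = 23, q = 5
q, y = (y, q)  # -> q = 2, y = 5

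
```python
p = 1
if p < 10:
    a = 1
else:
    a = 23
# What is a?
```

Trace (tracking a):
p = 1  # -> p = 1
if p < 10:  # condition is True
    a = 1  # -> a = 1

Answer: 1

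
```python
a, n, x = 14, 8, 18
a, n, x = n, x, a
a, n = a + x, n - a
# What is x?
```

Answer: 14

Derivation:
Trace (tracking x):
a, n, x = (14, 8, 18)  # -> a = 14, n = 8, x = 18
a, n, x = (n, x, a)  # -> a = 8, n = 18, x = 14
a, n = (a + x, n - a)  # -> a = 22, n = 10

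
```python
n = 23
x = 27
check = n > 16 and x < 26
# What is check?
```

Trace (tracking check):
n = 23  # -> n = 23
x = 27  # -> x = 27
check = n > 16 and x < 26  # -> check = False

Answer: False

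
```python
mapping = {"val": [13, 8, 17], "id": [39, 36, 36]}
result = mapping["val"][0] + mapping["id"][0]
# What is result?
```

Answer: 52

Derivation:
Trace (tracking result):
mapping = {'val': [13, 8, 17], 'id': [39, 36, 36]}  # -> mapping = {'val': [13, 8, 17], 'id': [39, 36, 36]}
result = mapping['val'][0] + mapping['id'][0]  # -> result = 52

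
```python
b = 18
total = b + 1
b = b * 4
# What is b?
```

Answer: 72

Derivation:
Trace (tracking b):
b = 18  # -> b = 18
total = b + 1  # -> total = 19
b = b * 4  # -> b = 72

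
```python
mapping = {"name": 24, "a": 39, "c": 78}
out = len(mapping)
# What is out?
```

Answer: 3

Derivation:
Trace (tracking out):
mapping = {'name': 24, 'a': 39, 'c': 78}  # -> mapping = {'name': 24, 'a': 39, 'c': 78}
out = len(mapping)  # -> out = 3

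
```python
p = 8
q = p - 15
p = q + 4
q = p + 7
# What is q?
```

Answer: 4

Derivation:
Trace (tracking q):
p = 8  # -> p = 8
q = p - 15  # -> q = -7
p = q + 4  # -> p = -3
q = p + 7  # -> q = 4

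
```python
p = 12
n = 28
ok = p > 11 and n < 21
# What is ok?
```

Answer: False

Derivation:
Trace (tracking ok):
p = 12  # -> p = 12
n = 28  # -> n = 28
ok = p > 11 and n < 21  # -> ok = False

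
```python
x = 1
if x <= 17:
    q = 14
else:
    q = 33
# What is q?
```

Trace (tracking q):
x = 1  # -> x = 1
if x <= 17:  # condition is True
    q = 14  # -> q = 14

Answer: 14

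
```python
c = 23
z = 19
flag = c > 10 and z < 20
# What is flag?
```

Trace (tracking flag):
c = 23  # -> c = 23
z = 19  # -> z = 19
flag = c > 10 and z < 20  # -> flag = True

Answer: True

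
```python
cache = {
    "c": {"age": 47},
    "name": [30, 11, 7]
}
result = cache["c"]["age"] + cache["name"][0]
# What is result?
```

Answer: 77

Derivation:
Trace (tracking result):
cache = {'c': {'age': 47}, 'name': [30, 11, 7]}  # -> cache = {'c': {'age': 47}, 'name': [30, 11, 7]}
result = cache['c']['age'] + cache['name'][0]  # -> result = 77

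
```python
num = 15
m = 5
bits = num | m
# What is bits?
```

Trace (tracking bits):
num = 15  # -> num = 15
m = 5  # -> m = 5
bits = num | m  # -> bits = 15

Answer: 15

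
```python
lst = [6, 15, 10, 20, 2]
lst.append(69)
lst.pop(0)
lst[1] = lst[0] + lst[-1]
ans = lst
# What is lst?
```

Answer: [15, 84, 20, 2, 69]

Derivation:
Trace (tracking lst):
lst = [6, 15, 10, 20, 2]  # -> lst = [6, 15, 10, 20, 2]
lst.append(69)  # -> lst = [6, 15, 10, 20, 2, 69]
lst.pop(0)  # -> lst = [15, 10, 20, 2, 69]
lst[1] = lst[0] + lst[-1]  # -> lst = [15, 84, 20, 2, 69]
ans = lst  # -> ans = [15, 84, 20, 2, 69]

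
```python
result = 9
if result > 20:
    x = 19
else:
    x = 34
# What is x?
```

Answer: 34

Derivation:
Trace (tracking x):
result = 9  # -> result = 9
if result > 20:  # condition is False
else:
    x = 34  # -> x = 34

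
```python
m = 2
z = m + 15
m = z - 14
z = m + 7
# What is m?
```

Trace (tracking m):
m = 2  # -> m = 2
z = m + 15  # -> z = 17
m = z - 14  # -> m = 3
z = m + 7  # -> z = 10

Answer: 3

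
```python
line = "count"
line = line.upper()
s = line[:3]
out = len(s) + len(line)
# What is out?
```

Answer: 8

Derivation:
Trace (tracking out):
line = 'count'  # -> line = 'count'
line = line.upper()  # -> line = 'COUNT'
s = line[:3]  # -> s = 'COU'
out = len(s) + len(line)  # -> out = 8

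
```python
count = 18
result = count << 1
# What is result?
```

Answer: 36

Derivation:
Trace (tracking result):
count = 18  # -> count = 18
result = count << 1  # -> result = 36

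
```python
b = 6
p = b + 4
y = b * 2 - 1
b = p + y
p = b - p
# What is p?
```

Answer: 11

Derivation:
Trace (tracking p):
b = 6  # -> b = 6
p = b + 4  # -> p = 10
y = b * 2 - 1  # -> y = 11
b = p + y  # -> b = 21
p = b - p  # -> p = 11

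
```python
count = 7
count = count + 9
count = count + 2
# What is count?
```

Answer: 18

Derivation:
Trace (tracking count):
count = 7  # -> count = 7
count = count + 9  # -> count = 16
count = count + 2  # -> count = 18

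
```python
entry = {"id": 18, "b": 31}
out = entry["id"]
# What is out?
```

Trace (tracking out):
entry = {'id': 18, 'b': 31}  # -> entry = {'id': 18, 'b': 31}
out = entry['id']  # -> out = 18

Answer: 18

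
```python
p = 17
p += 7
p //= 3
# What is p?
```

Trace (tracking p):
p = 17  # -> p = 17
p += 7  # -> p = 24
p //= 3  # -> p = 8

Answer: 8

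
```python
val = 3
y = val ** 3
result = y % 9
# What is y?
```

Trace (tracking y):
val = 3  # -> val = 3
y = val ** 3  # -> y = 27
result = y % 9  # -> result = 0

Answer: 27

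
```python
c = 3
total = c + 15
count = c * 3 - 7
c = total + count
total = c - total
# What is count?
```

Answer: 2

Derivation:
Trace (tracking count):
c = 3  # -> c = 3
total = c + 15  # -> total = 18
count = c * 3 - 7  # -> count = 2
c = total + count  # -> c = 20
total = c - total  # -> total = 2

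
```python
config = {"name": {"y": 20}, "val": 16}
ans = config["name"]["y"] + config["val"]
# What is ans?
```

Trace (tracking ans):
config = {'name': {'y': 20}, 'val': 16}  # -> config = {'name': {'y': 20}, 'val': 16}
ans = config['name']['y'] + config['val']  # -> ans = 36

Answer: 36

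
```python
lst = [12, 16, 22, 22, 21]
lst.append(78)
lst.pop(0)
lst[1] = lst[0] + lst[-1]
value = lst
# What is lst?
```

Answer: [16, 94, 22, 21, 78]

Derivation:
Trace (tracking lst):
lst = [12, 16, 22, 22, 21]  # -> lst = [12, 16, 22, 22, 21]
lst.append(78)  # -> lst = [12, 16, 22, 22, 21, 78]
lst.pop(0)  # -> lst = [16, 22, 22, 21, 78]
lst[1] = lst[0] + lst[-1]  # -> lst = [16, 94, 22, 21, 78]
value = lst  # -> value = [16, 94, 22, 21, 78]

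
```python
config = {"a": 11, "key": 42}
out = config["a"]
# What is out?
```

Trace (tracking out):
config = {'a': 11, 'key': 42}  # -> config = {'a': 11, 'key': 42}
out = config['a']  # -> out = 11

Answer: 11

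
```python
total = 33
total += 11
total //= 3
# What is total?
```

Trace (tracking total):
total = 33  # -> total = 33
total += 11  # -> total = 44
total //= 3  # -> total = 14

Answer: 14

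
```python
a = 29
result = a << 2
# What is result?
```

Trace (tracking result):
a = 29  # -> a = 29
result = a << 2  # -> result = 116

Answer: 116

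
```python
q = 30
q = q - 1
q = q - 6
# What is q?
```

Trace (tracking q):
q = 30  # -> q = 30
q = q - 1  # -> q = 29
q = q - 6  # -> q = 23

Answer: 23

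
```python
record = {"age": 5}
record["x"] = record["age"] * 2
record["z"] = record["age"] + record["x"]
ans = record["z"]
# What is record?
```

Answer: {'age': 5, 'x': 10, 'z': 15}

Derivation:
Trace (tracking record):
record = {'age': 5}  # -> record = {'age': 5}
record['x'] = record['age'] * 2  # -> record = {'age': 5, 'x': 10}
record['z'] = record['age'] + record['x']  # -> record = {'age': 5, 'x': 10, 'z': 15}
ans = record['z']  # -> ans = 15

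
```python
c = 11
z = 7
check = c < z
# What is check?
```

Answer: False

Derivation:
Trace (tracking check):
c = 11  # -> c = 11
z = 7  # -> z = 7
check = c < z  # -> check = False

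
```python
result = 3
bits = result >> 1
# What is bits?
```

Trace (tracking bits):
result = 3  # -> result = 3
bits = result >> 1  # -> bits = 1

Answer: 1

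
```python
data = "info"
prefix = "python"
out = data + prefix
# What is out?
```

Trace (tracking out):
data = 'info'  # -> data = 'info'
prefix = 'python'  # -> prefix = 'python'
out = data + prefix  # -> out = 'infopython'

Answer: 'infopython'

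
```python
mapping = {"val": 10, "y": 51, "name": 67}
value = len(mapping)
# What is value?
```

Trace (tracking value):
mapping = {'val': 10, 'y': 51, 'name': 67}  # -> mapping = {'val': 10, 'y': 51, 'name': 67}
value = len(mapping)  # -> value = 3

Answer: 3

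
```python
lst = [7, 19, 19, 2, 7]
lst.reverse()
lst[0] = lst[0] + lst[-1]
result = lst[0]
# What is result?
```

Answer: 14

Derivation:
Trace (tracking result):
lst = [7, 19, 19, 2, 7]  # -> lst = [7, 19, 19, 2, 7]
lst.reverse()  # -> lst = [7, 2, 19, 19, 7]
lst[0] = lst[0] + lst[-1]  # -> lst = [14, 2, 19, 19, 7]
result = lst[0]  # -> result = 14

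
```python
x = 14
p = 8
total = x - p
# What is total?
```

Answer: 6

Derivation:
Trace (tracking total):
x = 14  # -> x = 14
p = 8  # -> p = 8
total = x - p  # -> total = 6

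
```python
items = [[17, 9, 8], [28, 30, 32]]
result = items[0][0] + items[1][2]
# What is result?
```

Answer: 49

Derivation:
Trace (tracking result):
items = [[17, 9, 8], [28, 30, 32]]  # -> items = [[17, 9, 8], [28, 30, 32]]
result = items[0][0] + items[1][2]  # -> result = 49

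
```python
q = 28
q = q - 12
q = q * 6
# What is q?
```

Trace (tracking q):
q = 28  # -> q = 28
q = q - 12  # -> q = 16
q = q * 6  # -> q = 96

Answer: 96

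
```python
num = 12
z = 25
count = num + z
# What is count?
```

Answer: 37

Derivation:
Trace (tracking count):
num = 12  # -> num = 12
z = 25  # -> z = 25
count = num + z  # -> count = 37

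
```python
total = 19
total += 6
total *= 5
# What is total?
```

Trace (tracking total):
total = 19  # -> total = 19
total += 6  # -> total = 25
total *= 5  # -> total = 125

Answer: 125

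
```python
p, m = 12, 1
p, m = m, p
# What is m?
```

Trace (tracking m):
p, m = (12, 1)  # -> p = 12, m = 1
p, m = (m, p)  # -> p = 1, m = 12

Answer: 12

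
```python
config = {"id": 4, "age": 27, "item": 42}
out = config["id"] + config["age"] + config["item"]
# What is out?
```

Trace (tracking out):
config = {'id': 4, 'age': 27, 'item': 42}  # -> config = {'id': 4, 'age': 27, 'item': 42}
out = config['id'] + config['age'] + config['item']  # -> out = 73

Answer: 73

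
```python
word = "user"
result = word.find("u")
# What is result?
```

Trace (tracking result):
word = 'user'  # -> word = 'user'
result = word.find('u')  # -> result = 0

Answer: 0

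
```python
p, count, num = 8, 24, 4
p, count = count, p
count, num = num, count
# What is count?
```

Trace (tracking count):
p, count, num = (8, 24, 4)  # -> p = 8, count = 24, num = 4
p, count = (count, p)  # -> p = 24, count = 8
count, num = (num, count)  # -> count = 4, num = 8

Answer: 4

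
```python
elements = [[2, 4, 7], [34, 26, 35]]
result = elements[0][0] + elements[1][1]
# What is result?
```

Answer: 28

Derivation:
Trace (tracking result):
elements = [[2, 4, 7], [34, 26, 35]]  # -> elements = [[2, 4, 7], [34, 26, 35]]
result = elements[0][0] + elements[1][1]  # -> result = 28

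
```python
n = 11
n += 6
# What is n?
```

Trace (tracking n):
n = 11  # -> n = 11
n += 6  # -> n = 17

Answer: 17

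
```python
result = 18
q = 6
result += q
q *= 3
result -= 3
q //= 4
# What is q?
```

Answer: 4

Derivation:
Trace (tracking q):
result = 18  # -> result = 18
q = 6  # -> q = 6
result += q  # -> result = 24
q *= 3  # -> q = 18
result -= 3  # -> result = 21
q //= 4  # -> q = 4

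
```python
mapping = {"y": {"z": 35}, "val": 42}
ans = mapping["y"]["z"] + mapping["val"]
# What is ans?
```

Answer: 77

Derivation:
Trace (tracking ans):
mapping = {'y': {'z': 35}, 'val': 42}  # -> mapping = {'y': {'z': 35}, 'val': 42}
ans = mapping['y']['z'] + mapping['val']  # -> ans = 77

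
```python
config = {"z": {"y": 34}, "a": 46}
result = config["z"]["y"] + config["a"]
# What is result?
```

Answer: 80

Derivation:
Trace (tracking result):
config = {'z': {'y': 34}, 'a': 46}  # -> config = {'z': {'y': 34}, 'a': 46}
result = config['z']['y'] + config['a']  # -> result = 80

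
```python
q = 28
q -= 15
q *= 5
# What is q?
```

Answer: 65

Derivation:
Trace (tracking q):
q = 28  # -> q = 28
q -= 15  # -> q = 13
q *= 5  # -> q = 65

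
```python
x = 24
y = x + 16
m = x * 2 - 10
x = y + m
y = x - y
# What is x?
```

Answer: 78

Derivation:
Trace (tracking x):
x = 24  # -> x = 24
y = x + 16  # -> y = 40
m = x * 2 - 10  # -> m = 38
x = y + m  # -> x = 78
y = x - y  # -> y = 38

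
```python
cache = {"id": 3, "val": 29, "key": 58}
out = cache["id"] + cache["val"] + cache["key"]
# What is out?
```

Trace (tracking out):
cache = {'id': 3, 'val': 29, 'key': 58}  # -> cache = {'id': 3, 'val': 29, 'key': 58}
out = cache['id'] + cache['val'] + cache['key']  # -> out = 90

Answer: 90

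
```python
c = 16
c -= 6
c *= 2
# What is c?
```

Answer: 20

Derivation:
Trace (tracking c):
c = 16  # -> c = 16
c -= 6  # -> c = 10
c *= 2  # -> c = 20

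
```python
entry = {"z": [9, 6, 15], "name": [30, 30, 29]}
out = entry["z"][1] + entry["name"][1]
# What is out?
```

Trace (tracking out):
entry = {'z': [9, 6, 15], 'name': [30, 30, 29]}  # -> entry = {'z': [9, 6, 15], 'name': [30, 30, 29]}
out = entry['z'][1] + entry['name'][1]  # -> out = 36

Answer: 36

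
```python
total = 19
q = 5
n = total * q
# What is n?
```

Answer: 95

Derivation:
Trace (tracking n):
total = 19  # -> total = 19
q = 5  # -> q = 5
n = total * q  # -> n = 95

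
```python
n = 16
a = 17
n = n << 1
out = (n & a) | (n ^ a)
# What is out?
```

Trace (tracking out):
n = 16  # -> n = 16
a = 17  # -> a = 17
n = n << 1  # -> n = 32
out = n & a | n ^ a  # -> out = 49

Answer: 49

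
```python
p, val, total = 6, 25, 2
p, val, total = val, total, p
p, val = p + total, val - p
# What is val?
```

Trace (tracking val):
p, val, total = (6, 25, 2)  # -> p = 6, val = 25, total = 2
p, val, total = (val, total, p)  # -> p = 25, val = 2, total = 6
p, val = (p + total, val - p)  # -> p = 31, val = -23

Answer: -23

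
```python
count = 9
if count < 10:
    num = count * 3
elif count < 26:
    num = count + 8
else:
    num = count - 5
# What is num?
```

Trace (tracking num):
count = 9  # -> count = 9
if count < 10:  # condition is True
    num = count * 3  # -> num = 27

Answer: 27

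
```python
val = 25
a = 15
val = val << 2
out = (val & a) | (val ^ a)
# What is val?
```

Answer: 100

Derivation:
Trace (tracking val):
val = 25  # -> val = 25
a = 15  # -> a = 15
val = val << 2  # -> val = 100
out = val & a | val ^ a  # -> out = 111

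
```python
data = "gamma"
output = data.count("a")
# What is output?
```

Trace (tracking output):
data = 'gamma'  # -> data = 'gamma'
output = data.count('a')  # -> output = 2

Answer: 2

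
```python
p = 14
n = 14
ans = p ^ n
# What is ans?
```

Answer: 0

Derivation:
Trace (tracking ans):
p = 14  # -> p = 14
n = 14  # -> n = 14
ans = p ^ n  # -> ans = 0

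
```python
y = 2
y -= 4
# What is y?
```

Trace (tracking y):
y = 2  # -> y = 2
y -= 4  # -> y = -2

Answer: -2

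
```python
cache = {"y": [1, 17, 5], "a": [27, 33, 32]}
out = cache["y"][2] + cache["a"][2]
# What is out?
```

Answer: 37

Derivation:
Trace (tracking out):
cache = {'y': [1, 17, 5], 'a': [27, 33, 32]}  # -> cache = {'y': [1, 17, 5], 'a': [27, 33, 32]}
out = cache['y'][2] + cache['a'][2]  # -> out = 37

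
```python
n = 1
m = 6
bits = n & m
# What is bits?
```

Trace (tracking bits):
n = 1  # -> n = 1
m = 6  # -> m = 6
bits = n & m  # -> bits = 0

Answer: 0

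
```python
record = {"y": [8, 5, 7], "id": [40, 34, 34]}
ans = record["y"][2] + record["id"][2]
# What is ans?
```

Answer: 41

Derivation:
Trace (tracking ans):
record = {'y': [8, 5, 7], 'id': [40, 34, 34]}  # -> record = {'y': [8, 5, 7], 'id': [40, 34, 34]}
ans = record['y'][2] + record['id'][2]  # -> ans = 41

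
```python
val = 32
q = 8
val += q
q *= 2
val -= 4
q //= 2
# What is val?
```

Trace (tracking val):
val = 32  # -> val = 32
q = 8  # -> q = 8
val += q  # -> val = 40
q *= 2  # -> q = 16
val -= 4  # -> val = 36
q //= 2  # -> q = 8

Answer: 36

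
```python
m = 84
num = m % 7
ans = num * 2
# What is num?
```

Answer: 0

Derivation:
Trace (tracking num):
m = 84  # -> m = 84
num = m % 7  # -> num = 0
ans = num * 2  # -> ans = 0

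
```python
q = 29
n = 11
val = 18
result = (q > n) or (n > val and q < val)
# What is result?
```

Trace (tracking result):
q = 29  # -> q = 29
n = 11  # -> n = 11
val = 18  # -> val = 18
result = q > n or (n > val and q < val)  # -> result = True

Answer: True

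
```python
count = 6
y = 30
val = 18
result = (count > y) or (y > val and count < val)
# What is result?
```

Trace (tracking result):
count = 6  # -> count = 6
y = 30  # -> y = 30
val = 18  # -> val = 18
result = count > y or (y > val and count < val)  # -> result = True

Answer: True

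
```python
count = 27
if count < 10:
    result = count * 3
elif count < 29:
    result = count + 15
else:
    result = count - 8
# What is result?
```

Answer: 42

Derivation:
Trace (tracking result):
count = 27  # -> count = 27
if count < 10:  # condition is False
elif count < 29:  # condition is True
    result = count + 15  # -> result = 42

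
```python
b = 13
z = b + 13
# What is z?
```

Trace (tracking z):
b = 13  # -> b = 13
z = b + 13  # -> z = 26

Answer: 26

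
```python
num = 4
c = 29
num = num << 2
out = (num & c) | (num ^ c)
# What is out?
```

Trace (tracking out):
num = 4  # -> num = 4
c = 29  # -> c = 29
num = num << 2  # -> num = 16
out = num & c | num ^ c  # -> out = 29

Answer: 29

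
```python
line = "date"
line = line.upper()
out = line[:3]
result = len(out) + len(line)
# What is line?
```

Trace (tracking line):
line = 'date'  # -> line = 'date'
line = line.upper()  # -> line = 'DATE'
out = line[:3]  # -> out = 'DAT'
result = len(out) + len(line)  # -> result = 7

Answer: 'DATE'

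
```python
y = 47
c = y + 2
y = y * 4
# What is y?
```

Answer: 188

Derivation:
Trace (tracking y):
y = 47  # -> y = 47
c = y + 2  # -> c = 49
y = y * 4  # -> y = 188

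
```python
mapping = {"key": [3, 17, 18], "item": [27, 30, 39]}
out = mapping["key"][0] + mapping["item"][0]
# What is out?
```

Answer: 30

Derivation:
Trace (tracking out):
mapping = {'key': [3, 17, 18], 'item': [27, 30, 39]}  # -> mapping = {'key': [3, 17, 18], 'item': [27, 30, 39]}
out = mapping['key'][0] + mapping['item'][0]  # -> out = 30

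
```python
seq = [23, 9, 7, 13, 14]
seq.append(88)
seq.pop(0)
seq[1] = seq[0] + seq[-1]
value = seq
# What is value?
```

Trace (tracking value):
seq = [23, 9, 7, 13, 14]  # -> seq = [23, 9, 7, 13, 14]
seq.append(88)  # -> seq = [23, 9, 7, 13, 14, 88]
seq.pop(0)  # -> seq = [9, 7, 13, 14, 88]
seq[1] = seq[0] + seq[-1]  # -> seq = [9, 97, 13, 14, 88]
value = seq  # -> value = [9, 97, 13, 14, 88]

Answer: [9, 97, 13, 14, 88]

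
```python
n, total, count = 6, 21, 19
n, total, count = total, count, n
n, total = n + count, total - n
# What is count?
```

Trace (tracking count):
n, total, count = (6, 21, 19)  # -> n = 6, total = 21, count = 19
n, total, count = (total, count, n)  # -> n = 21, total = 19, count = 6
n, total = (n + count, total - n)  # -> n = 27, total = -2

Answer: 6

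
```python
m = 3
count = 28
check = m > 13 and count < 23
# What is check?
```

Trace (tracking check):
m = 3  # -> m = 3
count = 28  # -> count = 28
check = m > 13 and count < 23  # -> check = False

Answer: False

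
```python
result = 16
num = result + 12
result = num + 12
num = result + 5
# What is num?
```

Trace (tracking num):
result = 16  # -> result = 16
num = result + 12  # -> num = 28
result = num + 12  # -> result = 40
num = result + 5  # -> num = 45

Answer: 45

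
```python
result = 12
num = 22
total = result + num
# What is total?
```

Trace (tracking total):
result = 12  # -> result = 12
num = 22  # -> num = 22
total = result + num  # -> total = 34

Answer: 34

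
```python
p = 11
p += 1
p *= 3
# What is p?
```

Trace (tracking p):
p = 11  # -> p = 11
p += 1  # -> p = 12
p *= 3  # -> p = 36

Answer: 36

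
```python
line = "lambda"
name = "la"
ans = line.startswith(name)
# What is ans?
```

Trace (tracking ans):
line = 'lambda'  # -> line = 'lambda'
name = 'la'  # -> name = 'la'
ans = line.startswith(name)  # -> ans = True

Answer: True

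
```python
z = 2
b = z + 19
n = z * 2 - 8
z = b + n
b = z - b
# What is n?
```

Answer: -4

Derivation:
Trace (tracking n):
z = 2  # -> z = 2
b = z + 19  # -> b = 21
n = z * 2 - 8  # -> n = -4
z = b + n  # -> z = 17
b = z - b  # -> b = -4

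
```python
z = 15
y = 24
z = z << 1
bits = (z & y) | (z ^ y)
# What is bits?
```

Answer: 30

Derivation:
Trace (tracking bits):
z = 15  # -> z = 15
y = 24  # -> y = 24
z = z << 1  # -> z = 30
bits = z & y | z ^ y  # -> bits = 30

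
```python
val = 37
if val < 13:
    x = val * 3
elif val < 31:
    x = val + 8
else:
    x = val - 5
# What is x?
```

Answer: 32

Derivation:
Trace (tracking x):
val = 37  # -> val = 37
if val < 13:  # condition is False
elif val < 31:  # condition is False
else:
    x = val - 5  # -> x = 32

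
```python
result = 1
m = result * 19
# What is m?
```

Answer: 19

Derivation:
Trace (tracking m):
result = 1  # -> result = 1
m = result * 19  # -> m = 19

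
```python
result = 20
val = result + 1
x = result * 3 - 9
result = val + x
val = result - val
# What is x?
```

Trace (tracking x):
result = 20  # -> result = 20
val = result + 1  # -> val = 21
x = result * 3 - 9  # -> x = 51
result = val + x  # -> result = 72
val = result - val  # -> val = 51

Answer: 51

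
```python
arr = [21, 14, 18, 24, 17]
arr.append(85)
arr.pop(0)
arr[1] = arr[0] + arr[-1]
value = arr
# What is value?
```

Trace (tracking value):
arr = [21, 14, 18, 24, 17]  # -> arr = [21, 14, 18, 24, 17]
arr.append(85)  # -> arr = [21, 14, 18, 24, 17, 85]
arr.pop(0)  # -> arr = [14, 18, 24, 17, 85]
arr[1] = arr[0] + arr[-1]  # -> arr = [14, 99, 24, 17, 85]
value = arr  # -> value = [14, 99, 24, 17, 85]

Answer: [14, 99, 24, 17, 85]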